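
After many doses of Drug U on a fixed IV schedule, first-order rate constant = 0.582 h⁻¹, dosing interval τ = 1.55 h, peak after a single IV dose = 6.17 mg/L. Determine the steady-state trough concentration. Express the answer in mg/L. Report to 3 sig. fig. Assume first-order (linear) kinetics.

e^(−kτ) = e^(−0.5820 × 1.55) = 0.4057
Accumulation ratio R = 1 / (1 − e^(−kτ)) = 1 / (1 − 0.4057) = 1.683
Steady-state trough = C₀ × R × e^(−kτ) = 6.17 × 1.683 × 0.4057 = 4.213 mg/L

4.21 mg/L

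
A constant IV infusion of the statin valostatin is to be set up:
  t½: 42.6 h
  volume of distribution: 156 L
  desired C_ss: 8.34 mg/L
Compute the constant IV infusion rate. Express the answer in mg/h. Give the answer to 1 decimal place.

k = ln2 / t½ = 0.693147 / 42.6 = 0.01627 h⁻¹
CL = k × Vd = 0.01627 × 156 = 2.538 L/h
At steady state, infusion rate R₀ = Css × CL = 8.34 × 2.538 = 21.17 mg/h

21.2 mg/h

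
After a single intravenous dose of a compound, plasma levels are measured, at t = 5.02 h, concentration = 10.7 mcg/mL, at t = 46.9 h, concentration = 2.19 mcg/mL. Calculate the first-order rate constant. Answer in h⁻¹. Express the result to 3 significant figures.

0.0379 h⁻¹

k = ln(C₁/C₂) / (t₂ − t₁) = ln(10.7/2.19) / (46.9 − 5.02)
  = 1.586 / 41.88 = 0.03787 h⁻¹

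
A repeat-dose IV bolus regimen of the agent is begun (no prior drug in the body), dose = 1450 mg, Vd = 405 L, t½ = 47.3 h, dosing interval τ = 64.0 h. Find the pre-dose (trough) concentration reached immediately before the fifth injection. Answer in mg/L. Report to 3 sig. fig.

C₀ per dose = Dose / Vd = 1450 / 405 = 3.580 mg/L
k = ln2 / t½ = 0.693147 / 47.3 = 0.01465 h⁻¹
Fraction remaining after one interval: r = e^(−kτ) = e^(−0.01465 × 64.0) = 0.3916
Before dose 5, 4 doses have been given (aged 1τ, 2τ, 3τ, 4τ).
C_trough = C₀ × (r + r² + … + r^4) = C₀ × r(1−r^4)/(1−r)
        = 3.580 × 0.3916 × (1 − 0.02352) / (1 − 0.3916) = 2.250 mg/L

2.25 mg/L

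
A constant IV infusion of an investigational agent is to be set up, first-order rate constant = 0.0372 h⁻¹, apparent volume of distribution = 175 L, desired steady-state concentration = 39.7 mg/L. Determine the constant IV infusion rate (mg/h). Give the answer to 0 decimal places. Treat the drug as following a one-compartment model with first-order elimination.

258 mg/h

CL = k × Vd = 0.03720 × 175 = 6.510 L/h
At steady state, infusion rate R₀ = Css × CL = 39.7 × 6.510 = 258.4 mg/h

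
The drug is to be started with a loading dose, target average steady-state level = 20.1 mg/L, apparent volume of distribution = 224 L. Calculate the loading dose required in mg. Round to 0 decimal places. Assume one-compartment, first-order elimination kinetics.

LD = Css × Vd = 20.1 × 224 = 4502 mg

4502 mg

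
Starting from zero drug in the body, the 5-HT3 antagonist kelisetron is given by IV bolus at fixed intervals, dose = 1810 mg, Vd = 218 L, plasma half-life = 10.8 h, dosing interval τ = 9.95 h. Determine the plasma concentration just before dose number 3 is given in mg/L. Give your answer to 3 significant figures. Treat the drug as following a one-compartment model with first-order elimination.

6.70 mg/L

C₀ per dose = Dose / Vd = 1810 / 218 = 8.303 mg/L
k = ln2 / t½ = 0.693147 / 10.8 = 0.06418 h⁻¹
Fraction remaining after one interval: r = e^(−kτ) = e^(−0.06418 × 9.95) = 0.5280
Before dose 3, 2 doses have been given (aged 1τ, 2τ).
C_trough = C₀ × (r + r²) = 8.303 × (0.5280 + 0.2788) = 6.699 mg/L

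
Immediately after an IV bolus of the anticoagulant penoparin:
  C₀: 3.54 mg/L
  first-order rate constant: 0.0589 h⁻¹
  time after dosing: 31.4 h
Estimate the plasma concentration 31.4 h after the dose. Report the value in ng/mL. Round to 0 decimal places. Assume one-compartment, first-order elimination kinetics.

C = C₀ · e^(−k·t) = 3.540 × e^(−0.05890 × 31.4)
  = 3.540 × 0.1573 = 0.5568 mg/L
Convert: 0.5568 mg/L × 1000 = 556.8 ng/mL

557 ng/mL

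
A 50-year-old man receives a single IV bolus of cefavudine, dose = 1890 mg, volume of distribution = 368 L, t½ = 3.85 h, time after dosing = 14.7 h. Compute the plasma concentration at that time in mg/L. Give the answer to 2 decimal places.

0.36 mg/L

C₀ = Dose / Vd = 1890 / 368 = 5.136 mg/L
k = ln2 / t½ = 0.693147 / 3.85 = 0.1800 h⁻¹
C = C₀ · e^(−k·t) = 5.136 × e^(−0.1800 × 14.7)
  = 5.136 × 0.07093 = 0.3643 mg/L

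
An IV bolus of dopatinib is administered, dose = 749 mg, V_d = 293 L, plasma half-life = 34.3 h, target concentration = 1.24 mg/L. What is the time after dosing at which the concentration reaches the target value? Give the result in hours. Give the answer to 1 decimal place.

C₀ = Dose / Vd = 749.0 / 293 = 2.556 mg/L
k = ln2 / t½ = 0.693147 / 34.3 = 0.02021 h⁻¹
t = ln(C₀ / C) / k = ln(2.556 / 1.24) / 0.02021
  = ln(2.061) / 0.02021 = 0.7232 / 0.02021 = 35.78 h

35.8 h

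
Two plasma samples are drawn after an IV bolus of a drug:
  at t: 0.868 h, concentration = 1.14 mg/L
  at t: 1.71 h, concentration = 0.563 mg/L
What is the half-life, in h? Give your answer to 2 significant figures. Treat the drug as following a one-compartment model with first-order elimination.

k = ln(C₁/C₂) / (t₂ − t₁) = ln(1.14/0.563) / (1.71 − 0.868)
  = 0.7055 / 0.8420 = 0.8379 h⁻¹
t½ = ln2 / k = 0.693147 / 0.8379 = 0.8272 h

0.83 h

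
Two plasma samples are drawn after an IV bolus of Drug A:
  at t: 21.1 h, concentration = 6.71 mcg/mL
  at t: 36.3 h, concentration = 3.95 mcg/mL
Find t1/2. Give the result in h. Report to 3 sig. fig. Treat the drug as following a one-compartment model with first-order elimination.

k = ln(C₁/C₂) / (t₂ − t₁) = ln(6.71/3.95) / (36.3 − 21.1)
  = 0.5299 / 15.20 = 0.03486 h⁻¹
t½ = ln2 / k = 0.693147 / 0.03486 = 19.88 h

19.9 h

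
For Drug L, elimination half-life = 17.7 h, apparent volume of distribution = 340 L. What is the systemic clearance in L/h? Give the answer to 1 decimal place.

13.3 L/h

k = ln2 / t½ = 0.693147 / 17.7 = 0.03916 h⁻¹
CL = k × Vd = 0.03916 × 340 = 13.31 L/h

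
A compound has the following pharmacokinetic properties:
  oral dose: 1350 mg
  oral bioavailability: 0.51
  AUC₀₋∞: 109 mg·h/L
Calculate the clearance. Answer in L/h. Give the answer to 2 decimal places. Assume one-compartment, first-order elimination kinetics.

CL = F·Dose / AUC = 0.51 × 1350 / 109 = 6.317 L/h

6.32 L/h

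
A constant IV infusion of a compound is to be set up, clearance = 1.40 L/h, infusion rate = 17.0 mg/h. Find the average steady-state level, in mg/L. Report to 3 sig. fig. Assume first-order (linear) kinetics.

At steady state Css = R₀ / CL = 17.0 / 1.400 = 12.14 mg/L

12.1 mg/L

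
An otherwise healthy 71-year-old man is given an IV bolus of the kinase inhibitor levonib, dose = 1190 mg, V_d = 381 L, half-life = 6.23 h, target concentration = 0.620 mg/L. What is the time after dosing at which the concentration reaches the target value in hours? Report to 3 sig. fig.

14.5 h

C₀ = Dose / Vd = 1190 / 381 = 3.123 mg/L
k = ln2 / t½ = 0.693147 / 6.23 = 0.1113 h⁻¹
t = ln(C₀ / C) / k = ln(3.123 / 0.620) / 0.1113
  = ln(5.037) / 0.1113 = 1.617 / 0.1113 = 14.53 h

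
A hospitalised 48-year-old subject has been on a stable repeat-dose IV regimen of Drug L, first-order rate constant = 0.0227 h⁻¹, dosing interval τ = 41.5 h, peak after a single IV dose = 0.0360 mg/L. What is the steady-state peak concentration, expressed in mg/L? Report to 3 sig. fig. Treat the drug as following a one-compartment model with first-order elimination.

0.0590 mg/L

e^(−kτ) = e^(−0.02270 × 41.5) = 0.3898
Accumulation ratio R = 1 / (1 − e^(−kτ)) = 1 / (1 − 0.3898) = 1.639
Steady-state peak = C₀ × R = 0.0360 × 1.639 = 0.05900 mg/L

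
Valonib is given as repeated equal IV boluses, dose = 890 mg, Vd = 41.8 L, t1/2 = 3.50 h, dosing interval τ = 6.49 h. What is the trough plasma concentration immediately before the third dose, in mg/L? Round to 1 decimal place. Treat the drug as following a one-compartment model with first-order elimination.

C₀ per dose = Dose / Vd = 890 / 41.8 = 21.29 mg/L
k = ln2 / t½ = 0.693147 / 3.50 = 0.1980 h⁻¹
Fraction remaining after one interval: r = e^(−kτ) = e^(−0.1980 × 6.49) = 0.2766
Before dose 3, 2 doses have been given (aged 1τ, 2τ).
C_trough = C₀ × (r + r²) = 21.29 × (0.2766 + 0.07651) = 7.518 mg/L

7.5 mg/L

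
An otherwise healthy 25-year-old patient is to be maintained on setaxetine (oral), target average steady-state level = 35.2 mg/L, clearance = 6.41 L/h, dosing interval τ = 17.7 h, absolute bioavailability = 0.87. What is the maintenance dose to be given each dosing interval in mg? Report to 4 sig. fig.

4590 mg

At steady state, F × (Dose/τ) = Css × CL.
Dose = Css × CL × τ / F = 35.2 × 6.410 × 17.7 / 0.87 = 4590 mg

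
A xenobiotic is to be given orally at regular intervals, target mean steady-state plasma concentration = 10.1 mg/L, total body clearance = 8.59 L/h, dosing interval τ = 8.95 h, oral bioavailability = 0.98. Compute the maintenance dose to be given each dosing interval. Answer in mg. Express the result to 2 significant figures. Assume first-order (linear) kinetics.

790 mg

At steady state, F × (Dose/τ) = Css × CL.
Dose = Css × CL × τ / F = 10.1 × 8.590 × 8.95 / 0.98 = 792.3 mg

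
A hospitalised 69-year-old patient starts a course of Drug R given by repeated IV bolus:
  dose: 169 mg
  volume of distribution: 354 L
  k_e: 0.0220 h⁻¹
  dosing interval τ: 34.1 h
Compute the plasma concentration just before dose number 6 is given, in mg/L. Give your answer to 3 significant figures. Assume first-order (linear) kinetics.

0.417 mg/L

C₀ per dose = Dose / Vd = 169 / 354 = 0.4774 mg/L
Fraction remaining after one interval: r = e^(−kτ) = e^(−0.02200 × 34.1) = 0.4723
Before dose 6, 5 doses have been given (aged 1τ, 2τ, 3τ, 4τ, 5τ).
C_trough = C₀ × (r + r² + … + r^5) = C₀ × r(1−r^5)/(1−r)
        = 0.4774 × 0.4723 × (1 − 0.02350) / (1 − 0.4723) = 0.4172 mg/L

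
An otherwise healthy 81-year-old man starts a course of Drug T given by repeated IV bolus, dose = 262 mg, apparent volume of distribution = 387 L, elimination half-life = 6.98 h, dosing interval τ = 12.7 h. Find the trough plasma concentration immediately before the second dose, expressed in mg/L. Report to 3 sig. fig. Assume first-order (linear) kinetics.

C₀ per dose = Dose / Vd = 262 / 387 = 0.6770 mg/L
k = ln2 / t½ = 0.693147 / 6.98 = 0.09930 h⁻¹
Fraction remaining after one interval: r = e^(−kτ) = e^(−0.09930 × 12.7) = 0.2833
Before dose 2, 1 dose has been given (aged 1τ).
C_trough = C₀ × r = 0.6770 × 0.2833 = 0.1918 mg/L

0.192 mg/L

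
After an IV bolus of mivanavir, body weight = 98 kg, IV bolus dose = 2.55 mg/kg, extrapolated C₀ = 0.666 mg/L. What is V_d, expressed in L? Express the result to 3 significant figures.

375 L

Dose = 2.55 × 98 = 249.9 mg
Vd = Dose / C₀ = 249.9 / 0.666 = 375.2 L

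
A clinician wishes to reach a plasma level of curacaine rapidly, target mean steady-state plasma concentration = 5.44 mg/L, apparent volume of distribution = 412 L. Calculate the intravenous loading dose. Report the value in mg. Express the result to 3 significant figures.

LD = Css × Vd = 5.44 × 412 = 2241 mg

2240 mg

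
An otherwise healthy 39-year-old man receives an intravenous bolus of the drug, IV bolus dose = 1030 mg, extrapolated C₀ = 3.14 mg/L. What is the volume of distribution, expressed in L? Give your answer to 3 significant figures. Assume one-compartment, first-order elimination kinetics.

328 L

Vd = Dose / C₀ = 1030 / 3.14 = 328.0 L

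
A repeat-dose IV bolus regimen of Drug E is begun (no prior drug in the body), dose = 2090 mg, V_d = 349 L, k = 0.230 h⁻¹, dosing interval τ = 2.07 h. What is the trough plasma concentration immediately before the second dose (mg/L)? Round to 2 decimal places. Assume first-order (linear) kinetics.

C₀ per dose = Dose / Vd = 2090 / 349 = 5.989 mg/L
Fraction remaining after one interval: r = e^(−kτ) = e^(−0.2300 × 2.07) = 0.6212
Before dose 2, 1 dose has been given (aged 1τ).
C_trough = C₀ × r = 5.989 × 0.6212 = 3.720 mg/L

3.72 mg/L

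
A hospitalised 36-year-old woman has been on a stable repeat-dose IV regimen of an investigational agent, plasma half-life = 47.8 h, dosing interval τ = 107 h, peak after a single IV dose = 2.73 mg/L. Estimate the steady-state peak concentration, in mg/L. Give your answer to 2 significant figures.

3.5 mg/L

k = ln2 / t½ = 0.693147 / 47.8 = 0.01450 h⁻¹
e^(−kτ) = e^(−0.01450 × 107) = 0.2119
Accumulation ratio R = 1 / (1 − e^(−kτ)) = 1 / (1 − 0.2119) = 1.269
Steady-state peak = C₀ × R = 2.73 × 1.269 = 3.464 mg/L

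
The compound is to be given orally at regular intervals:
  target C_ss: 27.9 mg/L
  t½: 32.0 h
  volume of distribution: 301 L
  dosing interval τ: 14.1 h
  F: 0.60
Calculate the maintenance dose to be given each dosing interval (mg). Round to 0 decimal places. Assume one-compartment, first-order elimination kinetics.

k = ln2 / t½ = 0.693147 / 32.0 = 0.02166 h⁻¹
CL = k × Vd = 0.02166 × 301 = 6.520 L/h
At steady state, F × (Dose/τ) = Css × CL.
Dose = Css × CL × τ / F = 27.9 × 6.520 × 14.1 / 0.60 = 4275 mg

4275 mg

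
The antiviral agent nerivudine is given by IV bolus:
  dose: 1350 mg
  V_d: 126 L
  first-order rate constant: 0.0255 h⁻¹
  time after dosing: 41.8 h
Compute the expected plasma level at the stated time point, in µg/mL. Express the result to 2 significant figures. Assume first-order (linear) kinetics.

C₀ = Dose / Vd = 1350 / 126 = 10.71 mg/L
C = C₀ · e^(−k·t) = 10.71 × e^(−0.02550 × 41.8)
  = 10.71 × 0.3444 = 3.689 mg/L
(3.689 mg/L = 3.689 µg/mL)

3.7 µg/mL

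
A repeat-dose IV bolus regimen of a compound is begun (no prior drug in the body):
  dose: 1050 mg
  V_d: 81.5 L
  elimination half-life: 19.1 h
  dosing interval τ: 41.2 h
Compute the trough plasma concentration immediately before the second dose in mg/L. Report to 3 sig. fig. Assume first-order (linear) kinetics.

C₀ per dose = Dose / Vd = 1050 / 81.5 = 12.88 mg/L
k = ln2 / t½ = 0.693147 / 19.1 = 0.03629 h⁻¹
Fraction remaining after one interval: r = e^(−kτ) = e^(−0.03629 × 41.2) = 0.2242
Before dose 2, 1 dose has been given (aged 1τ).
C_trough = C₀ × r = 12.88 × 0.2242 = 2.888 mg/L

2.89 mg/L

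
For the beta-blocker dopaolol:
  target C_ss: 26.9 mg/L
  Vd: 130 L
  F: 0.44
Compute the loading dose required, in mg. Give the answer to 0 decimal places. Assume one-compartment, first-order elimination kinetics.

LD = Css × Vd / F = 26.9 × 130 / 0.44 = 7948 mg

7948 mg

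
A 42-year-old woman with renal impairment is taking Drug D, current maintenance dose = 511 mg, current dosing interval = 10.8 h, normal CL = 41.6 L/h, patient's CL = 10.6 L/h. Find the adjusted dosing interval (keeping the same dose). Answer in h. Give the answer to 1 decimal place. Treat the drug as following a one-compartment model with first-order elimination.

To keep the same average steady-state level, dosing rate must scale with clearance.
CL ratio = 10.6 / 41.6 = 0.2548
New interval (same dose) = 10.8 / 0.2548 = 42.39 h

42.4 h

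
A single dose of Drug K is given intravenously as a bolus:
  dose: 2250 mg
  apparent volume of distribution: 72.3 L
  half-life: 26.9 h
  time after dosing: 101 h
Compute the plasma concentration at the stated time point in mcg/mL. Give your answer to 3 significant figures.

C₀ = Dose / Vd = 2250 / 72.3 = 31.12 mg/L
k = ln2 / t½ = 0.693147 / 26.9 = 0.02577 h⁻¹
C = C₀ · e^(−k·t) = 31.12 × e^(−0.02577 × 101)
  = 31.12 × 0.07407 = 2.305 mg/L
(2.305 mg/L = 2.305 mcg/mL)

2.31 mcg/mL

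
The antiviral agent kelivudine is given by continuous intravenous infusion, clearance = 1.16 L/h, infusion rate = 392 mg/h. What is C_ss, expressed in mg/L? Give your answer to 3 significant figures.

At steady state Css = R₀ / CL = 392 / 1.160 = 337.9 mg/L

338 mg/L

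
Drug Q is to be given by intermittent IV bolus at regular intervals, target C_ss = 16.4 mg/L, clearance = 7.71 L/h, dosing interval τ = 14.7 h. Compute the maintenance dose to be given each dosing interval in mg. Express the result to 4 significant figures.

1859 mg

At steady state, Dose/τ = Css × CL.
Dose = Css × CL × τ = 16.4 × 7.710 × 14.7 = 1859 mg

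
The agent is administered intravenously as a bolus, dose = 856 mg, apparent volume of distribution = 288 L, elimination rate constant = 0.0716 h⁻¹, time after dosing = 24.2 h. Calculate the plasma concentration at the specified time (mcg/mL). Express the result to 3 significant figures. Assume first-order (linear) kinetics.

C₀ = Dose / Vd = 856.0 / 288 = 2.972 mg/L
C = C₀ · e^(−k·t) = 2.972 × e^(−0.07160 × 24.2)
  = 2.972 × 0.1768 = 0.5254 mg/L
(0.5254 mg/L = 0.5254 mcg/mL)

0.525 mcg/mL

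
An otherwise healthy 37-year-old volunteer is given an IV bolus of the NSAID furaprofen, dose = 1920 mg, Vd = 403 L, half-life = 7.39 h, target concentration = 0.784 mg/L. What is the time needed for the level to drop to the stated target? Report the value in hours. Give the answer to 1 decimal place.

19.2 h

C₀ = Dose / Vd = 1920 / 403 = 4.764 mg/L
k = ln2 / t½ = 0.693147 / 7.39 = 0.09380 h⁻¹
t = ln(C₀ / C) / k = ln(4.764 / 0.784) / 0.09380
  = ln(6.077) / 0.09380 = 1.805 / 0.09380 = 19.24 h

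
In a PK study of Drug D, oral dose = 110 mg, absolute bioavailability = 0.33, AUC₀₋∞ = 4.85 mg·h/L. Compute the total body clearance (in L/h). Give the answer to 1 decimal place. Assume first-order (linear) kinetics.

7.5 L/h

CL = F·Dose / AUC = 0.33 × 110 / 4.85 = 7.485 L/h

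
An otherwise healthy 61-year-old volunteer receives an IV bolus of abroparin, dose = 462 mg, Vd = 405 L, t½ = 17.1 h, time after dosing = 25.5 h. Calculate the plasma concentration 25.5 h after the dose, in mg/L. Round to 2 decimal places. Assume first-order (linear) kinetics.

C₀ = Dose / Vd = 462.0 / 405 = 1.141 mg/L
k = ln2 / t½ = 0.693147 / 17.1 = 0.04053 h⁻¹
C = C₀ · e^(−k·t) = 1.141 × e^(−0.04053 × 25.5)
  = 1.141 × 0.3558 = 0.4060 mg/L

0.41 mg/L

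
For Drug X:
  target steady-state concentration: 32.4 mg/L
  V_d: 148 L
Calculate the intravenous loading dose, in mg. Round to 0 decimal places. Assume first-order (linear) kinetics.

LD = Css × Vd = 32.4 × 148 = 4795 mg

4795 mg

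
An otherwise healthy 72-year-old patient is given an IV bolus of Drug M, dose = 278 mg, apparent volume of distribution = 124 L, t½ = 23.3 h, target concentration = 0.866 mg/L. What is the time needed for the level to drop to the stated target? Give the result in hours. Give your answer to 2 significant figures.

C₀ = Dose / Vd = 278.0 / 124 = 2.242 mg/L
k = ln2 / t½ = 0.693147 / 23.3 = 0.02975 h⁻¹
t = ln(C₀ / C) / k = ln(2.242 / 0.866) / 0.02975
  = ln(2.589) / 0.02975 = 0.9513 / 0.02975 = 31.98 h

32 h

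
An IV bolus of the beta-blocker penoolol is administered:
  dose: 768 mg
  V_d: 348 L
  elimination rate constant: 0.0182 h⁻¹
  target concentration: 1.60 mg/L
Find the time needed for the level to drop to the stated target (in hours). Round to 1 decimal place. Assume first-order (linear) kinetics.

C₀ = Dose / Vd = 768.0 / 348 = 2.207 mg/L
t = ln(C₀ / C) / k = ln(2.207 / 1.60) / 0.01820
  = ln(1.379) / 0.01820 = 0.3214 / 0.01820 = 17.66 h

17.7 h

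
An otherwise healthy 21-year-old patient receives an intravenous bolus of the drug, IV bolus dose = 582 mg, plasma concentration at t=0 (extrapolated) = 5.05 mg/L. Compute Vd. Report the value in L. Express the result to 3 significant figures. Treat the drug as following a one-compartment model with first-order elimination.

115 L

Vd = Dose / C₀ = 582.0 / 5.05 = 115.2 L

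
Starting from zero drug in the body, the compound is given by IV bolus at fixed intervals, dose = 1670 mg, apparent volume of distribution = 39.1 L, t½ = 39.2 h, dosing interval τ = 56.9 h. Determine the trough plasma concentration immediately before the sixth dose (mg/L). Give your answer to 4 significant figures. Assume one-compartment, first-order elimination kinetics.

24.46 mg/L

C₀ per dose = Dose / Vd = 1670 / 39.1 = 42.71 mg/L
k = ln2 / t½ = 0.693147 / 39.2 = 0.01768 h⁻¹
Fraction remaining after one interval: r = e^(−kτ) = e^(−0.01768 × 56.9) = 0.3657
Before dose 6, 5 doses have been given (aged 1τ, 2τ, 3τ, 4τ, 5τ).
C_trough = C₀ × (r + r² + … + r^5) = C₀ × r(1−r^5)/(1−r)
        = 42.71 × 0.3657 × (1 − 0.006541) / (1 − 0.3657) = 24.46 mg/L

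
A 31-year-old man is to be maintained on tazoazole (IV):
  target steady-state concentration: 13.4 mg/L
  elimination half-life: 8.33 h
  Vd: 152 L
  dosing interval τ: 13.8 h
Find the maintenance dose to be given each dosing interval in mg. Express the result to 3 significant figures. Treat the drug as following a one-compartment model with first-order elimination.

k = ln2 / t½ = 0.693147 / 8.33 = 0.08321 h⁻¹
CL = k × Vd = 0.08321 × 152 = 12.65 L/h
At steady state, Dose/τ = Css × CL.
Dose = Css × CL × τ = 13.4 × 12.65 × 13.8 = 2339 mg

2340 mg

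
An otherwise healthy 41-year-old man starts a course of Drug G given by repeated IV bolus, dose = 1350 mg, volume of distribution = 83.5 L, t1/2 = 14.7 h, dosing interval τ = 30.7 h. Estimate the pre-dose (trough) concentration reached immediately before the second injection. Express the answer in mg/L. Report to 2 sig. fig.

C₀ per dose = Dose / Vd = 1350 / 83.5 = 16.17 mg/L
k = ln2 / t½ = 0.693147 / 14.7 = 0.04715 h⁻¹
Fraction remaining after one interval: r = e^(−kτ) = e^(−0.04715 × 30.7) = 0.2352
Before dose 2, 1 dose has been given (aged 1τ).
C_trough = C₀ × r = 16.17 × 0.2352 = 3.803 mg/L

3.8 mg/L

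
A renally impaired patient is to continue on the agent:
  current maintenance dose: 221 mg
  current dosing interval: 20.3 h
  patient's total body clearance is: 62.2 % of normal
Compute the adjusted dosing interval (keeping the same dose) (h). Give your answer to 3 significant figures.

32.6 h

To keep the same average steady-state level, dosing rate must scale with clearance.
CL ratio = 62.2 / 100 = 0.6220
New interval (same dose) = 20.3 / 0.6220 = 32.64 h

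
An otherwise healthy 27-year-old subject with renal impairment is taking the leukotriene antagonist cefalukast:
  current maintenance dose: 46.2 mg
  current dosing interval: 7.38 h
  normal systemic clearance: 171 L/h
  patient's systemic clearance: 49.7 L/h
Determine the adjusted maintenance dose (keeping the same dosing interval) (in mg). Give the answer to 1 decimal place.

To keep the same average steady-state level, dosing rate must scale with clearance.
CL ratio = 49.7 / 171 = 0.2906
New dose (same interval) = 46.2 × 0.2906 = 13.43 mg

13.4 mg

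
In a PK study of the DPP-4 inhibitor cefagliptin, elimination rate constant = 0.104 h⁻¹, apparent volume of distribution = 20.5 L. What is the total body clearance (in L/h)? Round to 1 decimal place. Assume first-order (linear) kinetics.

2.1 L/h

CL = k × Vd = 0.104 × 20.5 = 2.132 L/h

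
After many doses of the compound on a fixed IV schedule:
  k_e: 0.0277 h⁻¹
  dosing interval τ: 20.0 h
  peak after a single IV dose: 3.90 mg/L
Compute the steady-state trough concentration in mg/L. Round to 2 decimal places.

e^(−kτ) = e^(−0.02770 × 20.0) = 0.5746
Accumulation ratio R = 1 / (1 − e^(−kτ)) = 1 / (1 − 0.5746) = 2.351
Steady-state trough = C₀ × R × e^(−kτ) = 3.90 × 2.351 × 0.5746 = 5.268 mg/L

5.27 mg/L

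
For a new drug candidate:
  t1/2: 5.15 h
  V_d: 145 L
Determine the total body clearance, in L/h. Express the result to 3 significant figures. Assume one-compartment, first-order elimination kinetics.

19.5 L/h

k = ln2 / t½ = 0.693147 / 5.15 = 0.1346 h⁻¹
CL = k × Vd = 0.1346 × 145 = 19.52 L/h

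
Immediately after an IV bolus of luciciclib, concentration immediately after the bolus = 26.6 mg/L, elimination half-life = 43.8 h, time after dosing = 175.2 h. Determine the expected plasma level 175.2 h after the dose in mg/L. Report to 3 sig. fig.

1.66 mg/L

k = ln2 / t½ = 0.693147 / 43.8 = 0.01583 h⁻¹
t / t½ = 175.2 / 43.8 = 4 half-lives
C = C₀ × (1/2)^4 = 26.60 × 0.06250 = 1.663 mg/L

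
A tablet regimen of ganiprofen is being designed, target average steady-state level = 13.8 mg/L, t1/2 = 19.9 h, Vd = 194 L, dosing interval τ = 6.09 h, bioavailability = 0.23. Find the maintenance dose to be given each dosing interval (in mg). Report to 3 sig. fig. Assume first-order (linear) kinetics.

2470 mg

k = ln2 / t½ = 0.693147 / 19.9 = 0.03483 h⁻¹
CL = k × Vd = 0.03483 × 194 = 6.757 L/h
At steady state, F × (Dose/τ) = Css × CL.
Dose = Css × CL × τ / F = 13.8 × 6.757 × 6.09 / 0.23 = 2469 mg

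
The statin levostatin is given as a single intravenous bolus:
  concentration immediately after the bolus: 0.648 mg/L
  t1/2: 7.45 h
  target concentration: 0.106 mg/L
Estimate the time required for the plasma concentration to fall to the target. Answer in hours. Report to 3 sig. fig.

19.5 h

k = ln2 / t½ = 0.693147 / 7.45 = 0.09304 h⁻¹
t = ln(C₀ / C) / k = ln(0.6480 / 0.106) / 0.09304
  = ln(6.113) / 0.09304 = 1.810 / 0.09304 = 19.45 h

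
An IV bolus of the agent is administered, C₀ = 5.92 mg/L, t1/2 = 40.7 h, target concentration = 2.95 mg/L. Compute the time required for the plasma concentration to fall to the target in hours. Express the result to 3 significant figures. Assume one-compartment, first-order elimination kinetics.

k = ln2 / t½ = 0.693147 / 40.7 = 0.01703 h⁻¹
t = ln(C₀ / C) / k = ln(5.920 / 2.95) / 0.01703
  = ln(2.007) / 0.01703 = 0.6966 / 0.01703 = 40.90 h

40.9 h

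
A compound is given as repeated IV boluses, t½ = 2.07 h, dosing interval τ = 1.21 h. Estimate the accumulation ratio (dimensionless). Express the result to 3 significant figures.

3.00

k = ln2 / t½ = 0.693147 / 2.07 = 0.3349 h⁻¹
e^(−kτ) = e^(−0.3349 × 1.21) = 0.6668
Accumulation ratio R = 1 / (1 − e^(−kτ)) = 1 / (1 − 0.6668) = 3.001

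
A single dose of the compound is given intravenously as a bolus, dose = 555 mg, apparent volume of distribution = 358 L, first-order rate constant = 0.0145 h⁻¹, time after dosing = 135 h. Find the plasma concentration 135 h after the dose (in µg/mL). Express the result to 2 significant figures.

C₀ = Dose / Vd = 555.0 / 358 = 1.550 mg/L
C = C₀ · e^(−k·t) = 1.550 × e^(−0.01450 × 135)
  = 1.550 × 0.1412 = 0.2189 mg/L
(0.2189 mg/L = 0.2189 µg/mL)

0.22 µg/mL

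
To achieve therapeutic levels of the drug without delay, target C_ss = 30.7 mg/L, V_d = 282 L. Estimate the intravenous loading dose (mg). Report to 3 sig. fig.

8660 mg

LD = Css × Vd = 30.7 × 282 = 8657 mg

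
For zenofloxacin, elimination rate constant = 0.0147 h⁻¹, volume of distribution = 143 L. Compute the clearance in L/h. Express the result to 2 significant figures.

CL = k × Vd = 0.0147 × 143 = 2.102 L/h

2.1 L/h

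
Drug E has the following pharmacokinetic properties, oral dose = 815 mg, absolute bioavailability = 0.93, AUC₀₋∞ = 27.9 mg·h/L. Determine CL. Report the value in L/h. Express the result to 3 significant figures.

27.2 L/h

CL = F·Dose / AUC = 0.93 × 815 / 27.9 = 27.17 L/h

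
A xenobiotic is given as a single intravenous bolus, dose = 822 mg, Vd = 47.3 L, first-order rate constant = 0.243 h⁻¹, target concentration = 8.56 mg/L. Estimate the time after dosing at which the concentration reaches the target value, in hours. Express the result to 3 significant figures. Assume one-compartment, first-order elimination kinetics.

C₀ = Dose / Vd = 822.0 / 47.3 = 17.38 mg/L
t = ln(C₀ / C) / k = ln(17.38 / 8.56) / 0.2430
  = ln(2.030) / 0.2430 = 0.7080 / 0.2430 = 2.914 h

2.91 h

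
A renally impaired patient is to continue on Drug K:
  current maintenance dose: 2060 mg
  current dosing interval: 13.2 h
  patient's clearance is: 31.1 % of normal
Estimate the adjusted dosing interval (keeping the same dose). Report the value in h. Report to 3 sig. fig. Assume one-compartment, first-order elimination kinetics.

To keep the same average steady-state level, dosing rate must scale with clearance.
CL ratio = 31.1 / 100 = 0.3110
New interval (same dose) = 13.2 / 0.3110 = 42.44 h

42.4 h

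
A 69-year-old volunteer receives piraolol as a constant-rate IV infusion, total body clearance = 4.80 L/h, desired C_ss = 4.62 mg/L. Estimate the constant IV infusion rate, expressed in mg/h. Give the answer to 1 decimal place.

22.2 mg/h

At steady state, infusion rate R₀ = Css × CL = 4.62 × 4.800 = 22.18 mg/h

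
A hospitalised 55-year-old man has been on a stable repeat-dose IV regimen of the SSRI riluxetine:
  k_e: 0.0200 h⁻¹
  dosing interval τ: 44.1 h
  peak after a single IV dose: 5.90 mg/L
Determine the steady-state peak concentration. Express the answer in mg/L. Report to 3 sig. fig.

10.1 mg/L

e^(−kτ) = e^(−0.02000 × 44.1) = 0.4140
Accumulation ratio R = 1 / (1 − e^(−kτ)) = 1 / (1 − 0.4140) = 1.706
Steady-state peak = C₀ × R = 5.90 × 1.706 = 10.07 mg/L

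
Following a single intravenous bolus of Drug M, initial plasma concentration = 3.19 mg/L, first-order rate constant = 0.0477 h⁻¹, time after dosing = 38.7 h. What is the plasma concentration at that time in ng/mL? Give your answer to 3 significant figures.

504 ng/mL

C = C₀ · e^(−k·t) = 3.190 × e^(−0.04770 × 38.7)
  = 3.190 × 0.1579 = 0.5037 mg/L
Convert: 0.5037 mg/L × 1000 = 503.7 ng/mL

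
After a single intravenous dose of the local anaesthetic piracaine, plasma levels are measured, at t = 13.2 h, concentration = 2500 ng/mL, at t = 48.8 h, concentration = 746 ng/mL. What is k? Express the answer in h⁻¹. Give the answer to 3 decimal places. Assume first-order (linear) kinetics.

0.034 h⁻¹

k = ln(C₁/C₂) / (t₂ − t₁) = ln(2500/746) / (48.8 − 13.2)
  = 1.209 / 35.60 = 0.03396 h⁻¹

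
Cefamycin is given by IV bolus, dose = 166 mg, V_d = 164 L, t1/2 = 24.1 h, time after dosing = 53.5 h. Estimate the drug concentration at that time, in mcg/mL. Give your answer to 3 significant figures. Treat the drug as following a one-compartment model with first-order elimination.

0.217 mcg/mL

C₀ = Dose / Vd = 166.0 / 164 = 1.012 mg/L
k = ln2 / t½ = 0.693147 / 24.1 = 0.02876 h⁻¹
C = C₀ · e^(−k·t) = 1.012 × e^(−0.02876 × 53.5)
  = 1.012 × 0.2147 = 0.2173 mg/L
(0.2173 mg/L = 0.2173 mcg/mL)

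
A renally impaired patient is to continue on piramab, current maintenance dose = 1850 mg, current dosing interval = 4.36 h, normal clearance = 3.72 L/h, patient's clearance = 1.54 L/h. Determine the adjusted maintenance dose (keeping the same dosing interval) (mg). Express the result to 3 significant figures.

766 mg

To keep the same average steady-state level, dosing rate must scale with clearance.
CL ratio = 1.54 / 3.72 = 0.4140
New dose (same interval) = 1850 × 0.4140 = 765.9 mg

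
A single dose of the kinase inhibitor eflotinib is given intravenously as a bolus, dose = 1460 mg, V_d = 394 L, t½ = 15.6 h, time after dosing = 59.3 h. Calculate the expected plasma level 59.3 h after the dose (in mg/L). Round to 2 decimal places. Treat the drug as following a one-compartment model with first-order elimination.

0.27 mg/L

C₀ = Dose / Vd = 1460 / 394 = 3.706 mg/L
k = ln2 / t½ = 0.693147 / 15.6 = 0.04443 h⁻¹
C = C₀ · e^(−k·t) = 3.706 × e^(−0.04443 × 59.3)
  = 3.706 × 0.07174 = 0.2659 mg/L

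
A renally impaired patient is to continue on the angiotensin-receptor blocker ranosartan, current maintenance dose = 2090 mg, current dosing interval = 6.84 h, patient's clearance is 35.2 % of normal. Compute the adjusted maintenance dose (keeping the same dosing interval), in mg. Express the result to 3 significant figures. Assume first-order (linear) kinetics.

To keep the same average steady-state level, dosing rate must scale with clearance.
CL ratio = 35.2 / 100 = 0.3520
New dose (same interval) = 2090 × 0.3520 = 735.7 mg

736 mg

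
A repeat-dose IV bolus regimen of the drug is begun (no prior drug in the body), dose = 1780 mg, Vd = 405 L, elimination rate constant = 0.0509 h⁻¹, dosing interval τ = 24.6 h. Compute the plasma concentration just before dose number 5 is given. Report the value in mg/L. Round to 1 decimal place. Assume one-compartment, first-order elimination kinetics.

1.7 mg/L

C₀ per dose = Dose / Vd = 1780 / 405 = 4.395 mg/L
Fraction remaining after one interval: r = e^(−kτ) = e^(−0.05090 × 24.6) = 0.2859
Before dose 5, 4 doses have been given (aged 1τ, 2τ, 3τ, 4τ).
C_trough = C₀ × (r + r² + … + r^4) = C₀ × r(1−r^4)/(1−r)
        = 4.395 × 0.2859 × (1 − 0.006681) / (1 − 0.2859) = 1.748 mg/L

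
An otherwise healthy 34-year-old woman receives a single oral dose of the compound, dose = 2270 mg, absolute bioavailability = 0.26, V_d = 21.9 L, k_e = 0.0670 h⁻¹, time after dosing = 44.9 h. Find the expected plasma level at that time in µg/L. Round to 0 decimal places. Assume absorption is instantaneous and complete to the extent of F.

1331 µg/L

Amount reaching circulation = F × Dose = 0.26 × 2270 = 590.2 mg
C₀ = F·Dose / Vd = 590.2 / 21.9 = 26.95 mg/L
C = C₀ · e^(−k·t) = 26.95 × e^(−0.06700 × 44.9)
  = 26.95 × 0.04938 = 1.331 mg/L
Convert: 1.331 mg/L × 1000 = 1331 µg/L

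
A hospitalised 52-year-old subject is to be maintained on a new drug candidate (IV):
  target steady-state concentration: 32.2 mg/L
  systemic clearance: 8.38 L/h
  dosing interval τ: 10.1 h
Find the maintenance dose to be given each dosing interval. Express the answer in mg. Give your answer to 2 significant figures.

At steady state, Dose/τ = Css × CL.
Dose = Css × CL × τ = 32.2 × 8.380 × 10.1 = 2725 mg

2700 mg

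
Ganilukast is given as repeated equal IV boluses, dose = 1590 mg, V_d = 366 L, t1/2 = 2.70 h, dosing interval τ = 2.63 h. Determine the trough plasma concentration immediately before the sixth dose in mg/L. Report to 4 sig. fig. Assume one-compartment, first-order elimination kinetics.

4.351 mg/L

C₀ per dose = Dose / Vd = 1590 / 366 = 4.344 mg/L
k = ln2 / t½ = 0.693147 / 2.70 = 0.2567 h⁻¹
Fraction remaining after one interval: r = e^(−kτ) = e^(−0.2567 × 2.63) = 0.5091
Before dose 6, 5 doses have been given (aged 1τ, 2τ, 3τ, 4τ, 5τ).
C_trough = C₀ × (r + r² + … + r^5) = C₀ × r(1−r^5)/(1−r)
        = 4.344 × 0.5091 × (1 − 0.03420) / (1 − 0.5091) = 4.351 mg/L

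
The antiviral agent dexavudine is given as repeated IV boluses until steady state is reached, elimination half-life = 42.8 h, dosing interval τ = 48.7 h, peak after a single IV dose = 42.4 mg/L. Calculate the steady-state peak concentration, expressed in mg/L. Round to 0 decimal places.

78 mg/L

k = ln2 / t½ = 0.693147 / 42.8 = 0.01620 h⁻¹
e^(−kτ) = e^(−0.01620 × 48.7) = 0.4543
Accumulation ratio R = 1 / (1 − e^(−kτ)) = 1 / (1 − 0.4543) = 1.833
Steady-state peak = C₀ × R = 42.4 × 1.833 = 77.72 mg/L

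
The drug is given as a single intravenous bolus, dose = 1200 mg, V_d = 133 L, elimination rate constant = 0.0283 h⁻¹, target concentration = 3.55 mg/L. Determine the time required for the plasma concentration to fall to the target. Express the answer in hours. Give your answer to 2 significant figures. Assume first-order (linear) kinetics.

33 h

C₀ = Dose / Vd = 1200 / 133 = 9.023 mg/L
t = ln(C₀ / C) / k = ln(9.023 / 3.55) / 0.02830
  = ln(2.542) / 0.02830 = 0.9330 / 0.02830 = 32.97 h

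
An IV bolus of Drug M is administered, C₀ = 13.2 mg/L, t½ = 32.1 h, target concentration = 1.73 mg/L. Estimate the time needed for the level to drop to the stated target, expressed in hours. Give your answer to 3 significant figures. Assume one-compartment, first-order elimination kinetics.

94.1 h

k = ln2 / t½ = 0.693147 / 32.1 = 0.02159 h⁻¹
t = ln(C₀ / C) / k = ln(13.20 / 1.73) / 0.02159
  = ln(7.630) / 0.02159 = 2.032 / 0.02159 = 94.12 h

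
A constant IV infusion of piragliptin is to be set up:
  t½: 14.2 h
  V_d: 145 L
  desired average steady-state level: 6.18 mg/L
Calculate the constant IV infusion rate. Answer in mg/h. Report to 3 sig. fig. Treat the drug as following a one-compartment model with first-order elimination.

43.7 mg/h

k = ln2 / t½ = 0.693147 / 14.2 = 0.04881 h⁻¹
CL = k × Vd = 0.04881 × 145 = 7.077 L/h
At steady state, infusion rate R₀ = Css × CL = 6.18 × 7.077 = 43.74 mg/h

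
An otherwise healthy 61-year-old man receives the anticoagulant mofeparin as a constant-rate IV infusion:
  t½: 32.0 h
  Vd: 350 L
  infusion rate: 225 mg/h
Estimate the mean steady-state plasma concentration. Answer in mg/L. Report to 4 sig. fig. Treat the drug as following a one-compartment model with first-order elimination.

k = ln2 / t½ = 0.693147 / 32.0 = 0.02166 h⁻¹
CL = k × Vd = 0.02166 × 350 = 7.581 L/h
At steady state Css = R₀ / CL = 225 / 7.581 = 29.68 mg/L

29.68 mg/L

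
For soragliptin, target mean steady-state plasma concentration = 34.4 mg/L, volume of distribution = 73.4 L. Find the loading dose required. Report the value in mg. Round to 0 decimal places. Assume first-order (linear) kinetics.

2525 mg

LD = Css × Vd = 34.4 × 73.4 = 2525 mg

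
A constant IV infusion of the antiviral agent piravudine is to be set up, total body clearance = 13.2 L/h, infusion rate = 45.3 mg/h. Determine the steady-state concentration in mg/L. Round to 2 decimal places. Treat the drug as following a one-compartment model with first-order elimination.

3.43 mg/L

At steady state Css = R₀ / CL = 45.3 / 13.20 = 3.432 mg/L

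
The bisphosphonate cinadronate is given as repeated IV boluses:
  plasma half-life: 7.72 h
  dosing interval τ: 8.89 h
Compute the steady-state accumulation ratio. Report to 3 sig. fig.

1.82

k = ln2 / t½ = 0.693147 / 7.72 = 0.08979 h⁻¹
e^(−kτ) = e^(−0.08979 × 8.89) = 0.4501
Accumulation ratio R = 1 / (1 − e^(−kτ)) = 1 / (1 − 0.4501) = 1.819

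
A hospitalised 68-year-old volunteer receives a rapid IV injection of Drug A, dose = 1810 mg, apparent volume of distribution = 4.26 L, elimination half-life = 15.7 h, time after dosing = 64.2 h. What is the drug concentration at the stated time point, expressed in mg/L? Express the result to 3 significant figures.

C₀ = Dose / Vd = 1810 / 4.26 = 424.9 mg/L
k = ln2 / t½ = 0.693147 / 15.7 = 0.04415 h⁻¹
C = C₀ · e^(−k·t) = 424.9 × e^(−0.04415 × 64.2)
  = 424.9 × 0.05875 = 24.96 mg/L

25.0 mg/L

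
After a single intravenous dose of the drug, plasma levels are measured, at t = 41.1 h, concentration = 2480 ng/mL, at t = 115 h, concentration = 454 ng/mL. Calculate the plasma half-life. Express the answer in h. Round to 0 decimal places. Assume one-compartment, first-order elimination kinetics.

30 h

k = ln(C₁/C₂) / (t₂ − t₁) = ln(2480/454) / (115 − 41.1)
  = 1.698 / 73.90 = 0.02298 h⁻¹
t½ = ln2 / k = 0.693147 / 0.02298 = 30.16 h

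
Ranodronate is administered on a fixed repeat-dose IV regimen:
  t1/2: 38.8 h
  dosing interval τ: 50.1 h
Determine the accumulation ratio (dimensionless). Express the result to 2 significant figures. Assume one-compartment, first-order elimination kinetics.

k = ln2 / t½ = 0.693147 / 38.8 = 0.01786 h⁻¹
e^(−kτ) = e^(−0.01786 × 50.1) = 0.4087
Accumulation ratio R = 1 / (1 − e^(−kτ)) = 1 / (1 − 0.4087) = 1.691

1.7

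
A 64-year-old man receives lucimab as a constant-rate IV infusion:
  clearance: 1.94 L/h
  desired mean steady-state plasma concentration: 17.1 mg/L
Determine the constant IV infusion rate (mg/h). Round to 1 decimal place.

At steady state, infusion rate R₀ = Css × CL = 17.1 × 1.940 = 33.17 mg/h

33.2 mg/h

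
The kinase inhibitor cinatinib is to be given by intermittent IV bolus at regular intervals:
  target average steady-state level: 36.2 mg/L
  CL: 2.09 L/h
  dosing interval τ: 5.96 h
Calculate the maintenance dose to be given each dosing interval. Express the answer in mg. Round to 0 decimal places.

451 mg

At steady state, Dose/τ = Css × CL.
Dose = Css × CL × τ = 36.2 × 2.090 × 5.96 = 450.9 mg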